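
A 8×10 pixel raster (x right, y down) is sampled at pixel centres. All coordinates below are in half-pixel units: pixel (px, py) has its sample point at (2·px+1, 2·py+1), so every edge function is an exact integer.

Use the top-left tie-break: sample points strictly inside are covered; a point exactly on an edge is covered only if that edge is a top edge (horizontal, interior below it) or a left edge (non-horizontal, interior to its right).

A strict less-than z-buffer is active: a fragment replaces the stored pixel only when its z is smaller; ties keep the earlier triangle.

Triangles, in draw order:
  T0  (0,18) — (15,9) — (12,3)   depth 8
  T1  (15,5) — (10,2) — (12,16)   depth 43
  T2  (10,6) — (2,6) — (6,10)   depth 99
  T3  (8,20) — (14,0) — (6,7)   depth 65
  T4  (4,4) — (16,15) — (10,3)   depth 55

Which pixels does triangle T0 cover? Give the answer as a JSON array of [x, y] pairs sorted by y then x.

T0:
  2·area = 117  (B↔C swapped to make it positive)
  edge (0, 18)→(12, 3): d=(12,-15) top-left  bias=+0
  edge (12, 3)→(15, 9): d=(3,6) right/bottom  bias=-1
  edge (15, 9)→(0, 18): d=(-15,9) right/bottom  bias=-1
    (5,0)@(11, 1): e=[-39,0,156] → ·  [on edge]
    (5,2)@(11, 5): e=[9,12,96] → █
    (6,2)@(13, 5): e=[39,0,78] → ·  [on edge]
    (4,3)@(9, 7): e=[3,30,84] → █
    (6,3)@(13, 7): e=[63,6,48] → █
    (7,3)@(15, 7): e=[93,-6,30] → ·
    (4,4)@(9, 9): e=[27,36,54] → █
    (7,4)@(15, 9): e=[117,0,0] → ·  [on edge]
    (3,5)@(7, 11): e=[21,54,42] → █
    (6,5)@(13, 11): e=[111,18,-12] → ·
    (2,6)@(5, 13): e=[15,72,30] → █
    (4,6)@(9, 13): e=[75,48,-6] → ·
    (2,7)@(5, 15): e=[39,78,0] → ·  [on edge]
  covered (14 px):
    · · · · · · · ·
    · · · · · · · ·
    · · · · · █ · ·
    · · · · █ █ █ ·
    · · · · █ █ █ ·
    · · · █ █ █ · ·
    · · █ █ · · · ·
    · █ · · · · · ·
    █ · · · · · · ·
    · · · · · · · ·
T1:
  2·area = 64  (B↔C swapped to make it positive)
  edge (15, 5)→(12, 16): d=(-3,11) right/bottom  bias=-1
  edge (12, 16)→(10, 2): d=(-2,-14) top-left  bias=+0
  edge (10, 2)→(15, 5): d=(5,3) right/bottom  bias=-1
    (5,1)@(11, 3): e=[50,12,2] → █
    (6,1)@(13, 3): e=[28,40,-4] → ·
    (5,2)@(11, 5): e=[44,8,12] → █
    (6,2)@(13, 5): e=[22,36,6] → █
    (7,2)@(15, 5): e=[0,64,0] → ·  [on edge]
    (5,3)@(11, 7): e=[38,4,22] → █
    (7,3)@(15, 7): e=[-6,60,10] → ·
    (5,4)@(11, 9): e=[32,0,32] → █  [on edge]
    (7,4)@(15, 9): e=[-12,56,20] → ·
    (5,5)@(11, 11): e=[26,-4,42] → ·
    (6,5)@(13, 11): e=[4,24,36] → █
    (7,5)@(15, 11): e=[-18,52,30] → ·
  covered (8 px):
    · · · · · · · ·
    · · · · · █ · ·
    · · · · · █ █ ·
    · · · · · █ █ ·
    · · · · · █ █ ·
    · · · · · · █ ·
    · · · · · · · ·
    · · · · · · · ·
    · · · · · · · ·
    · · · · · · · ·
T2:
  2·area = 32  (B↔C swapped to make it positive)
  edge (10, 6)→(6, 10): d=(-4,4) right/bottom  bias=-1
  edge (6, 10)→(2, 6): d=(-4,-4) top-left  bias=+0
  edge (2, 6)→(10, 6): d=(8,0) top-left  bias=+0
    (7,0)@(15, 1): e=[0,72,-40] → ·  [on edge]
    (6,1)@(13, 3): e=[0,56,-24] → ·  [on edge]
    (0,2)@(1, 5): e=[40,0,-8] → ·  [on edge]
    (5,2)@(11, 5): e=[0,40,-8] → ·  [on edge]
    (1,3)@(3, 7): e=[24,0,8] → █  [on edge]
    (2,3)@(5, 7): e=[16,8,8] → █
    (3,3)@(7, 7): e=[8,16,8] → █
    (4,3)@(9, 7): e=[0,24,8] → ·  [on edge]
    (1,4)@(3, 9): e=[16,-8,24] → ·
    (2,4)@(5, 9): e=[8,0,24] → █  [on edge]
    (3,4)@(7, 9): e=[0,8,24] → ·  [on edge]
    (2,5)@(5, 11): e=[0,-8,40] → ·  [on edge]
    (3,5)@(7, 11): e=[-8,0,40] → ·  [on edge]
    (1,6)@(3, 13): e=[0,-24,56] → ·  [on edge]
    (4,6)@(9, 13): e=[-24,0,56] → ·  [on edge]
    (0,7)@(1, 15): e=[0,-40,72] → ·  [on edge]
    (5,7)@(11, 15): e=[-40,0,72] → ·  [on edge]
    (6,8)@(13, 17): e=[-56,0,88] → ·  [on edge]
    (7,9)@(15, 19): e=[-72,0,104] → ·  [on edge]
  covered (4 px):
    · · · · · · · ·
    · · · · · · · ·
    · · · · · · · ·
    · █ █ █ · · · ·
    · · █ · · · · ·
    · · · · · · · ·
    · · · · · · · ·
    · · · · · · · ·
    · · · · · · · ·
    · · · · · · · ·
T3:
  2·area = 118  (B↔C swapped to make it positive)
  edge (8, 20)→(6, 7): d=(-2,-13) top-left  bias=+0
  edge (6, 7)→(14, 0): d=(8,-7) top-left  bias=+0
  edge (14, 0)→(8, 20): d=(-6,20) right/bottom  bias=-1
    (6,0)@(13, 1): e=[103,1,14] → █
    (7,0)@(15, 1): e=[129,15,-26] → ·
    (5,1)@(11, 3): e=[73,3,42] → █
    (7,1)@(15, 3): e=[125,31,-38] → ·
    (4,2)@(9, 5): e=[43,5,70] → █
    (6,2)@(13, 5): e=[95,33,-10] → ·
    (3,3)@(7, 7): e=[13,7,98] → █
    (6,3)@(13, 7): e=[91,49,-22] → ·
    (3,4)@(7, 9): e=[9,23,86] → █
    (6,4)@(13, 9): e=[87,65,-34] → ·
    (3,5)@(7, 11): e=[5,39,74] → █
    (5,5)@(11, 11): e=[57,67,-6] → ·
  covered (16 px):
    · · · · · · █ ·
    · · · · · █ █ ·
    · · · · █ █ · ·
    · · · █ █ █ · ·
    · · · █ █ █ · ·
    · · · █ █ · · ·
    · · · █ █ · · ·
    · · · · █ · · ·
    · · · · · · · ·
    · · · · · · · ·
T4:
  2·area = 78  (B↔C swapped to make it positive)
  edge (4, 4)→(10, 3): d=(6,-1) top-left  bias=+0
  edge (10, 3)→(16, 15): d=(6,12) right/bottom  bias=-1
  edge (16, 15)→(4, 4): d=(-12,-11) top-left  bias=+0
    (4,0)@(9, 1): e=[-13,0,91] → ·  [on edge]
    (3,2)@(7, 5): e=[9,48,21] → █
    (4,2)@(9, 5): e=[11,24,43] → █
    (5,2)@(11, 5): e=[13,0,65] → ·  [on edge]
    (3,3)@(7, 7): e=[21,60,-3] → ·
    (4,3)@(9, 7): e=[23,36,19] → █
    (5,3)@(11, 7): e=[25,12,41] → █
    (6,3)@(13, 7): e=[27,-12,63] → ·
    (4,4)@(9, 9): e=[35,48,-5] → ·
    (5,4)@(11, 9): e=[37,24,17] → █
    (6,4)@(13, 9): e=[39,0,39] → ·  [on edge]
    (5,5)@(11, 11): e=[49,36,-7] → ·
    (7,6)@(15, 13): e=[65,0,13] → ·  [on edge]
  covered (6 px):
    · · · · · · · ·
    · · · · · · · ·
    · · · █ █ · · ·
    · · · · █ █ · ·
    · · · · · █ · ·
    · · · · · · █ ·
    · · · · · · · ·
    · · · · · · · ·
    · · · · · · · ·
    · · · · · · · ·

Final: [[5,2],[4,3],[5,3],[6,3],[4,4],[5,4],[6,4],[3,5],[4,5],[5,5],[2,6],[3,6],[1,7],[0,8]]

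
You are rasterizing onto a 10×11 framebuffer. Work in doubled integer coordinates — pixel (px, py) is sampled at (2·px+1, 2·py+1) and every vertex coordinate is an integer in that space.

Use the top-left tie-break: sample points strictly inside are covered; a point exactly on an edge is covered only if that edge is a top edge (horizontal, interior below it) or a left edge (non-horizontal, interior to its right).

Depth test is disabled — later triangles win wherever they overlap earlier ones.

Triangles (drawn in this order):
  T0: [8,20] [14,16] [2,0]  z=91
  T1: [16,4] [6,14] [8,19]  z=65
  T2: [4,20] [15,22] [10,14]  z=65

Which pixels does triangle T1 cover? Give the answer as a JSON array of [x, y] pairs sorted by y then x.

T0:
  2·area = 144  (B↔C swapped to make it positive)
  edge (8, 20)→(2, 0): d=(-6,-20) top-left  bias=+0
  edge (2, 0)→(14, 16): d=(12,16) right/bottom  bias=-1
  edge (14, 16)→(8, 20): d=(-6,4) right/bottom  bias=-1
    (1,1)@(3, 3): e=[2,20,122] → █
    (2,1)@(5, 3): e=[42,-12,114] → ·
    (1,2)@(3, 5): e=[-10,44,110] → ·
    (2,2)@(5, 5): e=[30,12,102] → █
    (3,2)@(7, 5): e=[70,-20,94] → ·
    (2,3)@(5, 7): e=[18,36,90] → █
    (3,3)@(7, 7): e=[58,4,82] → █
    (4,3)@(9, 7): e=[98,-28,74] → ·
    (2,4)@(5, 9): e=[6,60,78] → █
    (4,4)@(9, 9): e=[86,-4,62] → ·
    (2,5)@(5, 11): e=[-6,84,66] → ·
    (3,5)@(7, 11): e=[34,52,58] → █
  covered (18 px):
    · · · · · · · · · ·
    · █ · · · · · · · ·
    · · █ · · · · · · ·
    · · █ █ · · · · · ·
    · · █ █ · · · · · ·
    · · · █ █ · · · · ·
    · · · █ █ █ · · · ·
    · · · █ █ █ █ · · ·
    · · · · █ █ · · · ·
    · · · · █ · · · · ·
    · · · · · · · · · ·
T1:
  2·area = 70  (B↔C swapped to make it positive)
  edge (16, 4)→(8, 19): d=(-8,15) right/bottom  bias=-1
  edge (8, 19)→(6, 14): d=(-2,-5) top-left  bias=+0
  edge (6, 14)→(16, 4): d=(10,-10) top-left  bias=+0
    (9,0)@(19, 1): e=[-21,91,0] → ·  [on edge]
    (8,1)@(17, 3): e=[-7,77,0] → ·  [on edge]
    (7,2)@(15, 5): e=[7,63,0] → █  [on edge]
    (8,2)@(17, 5): e=[-23,73,20] → ·
    (6,3)@(13, 7): e=[21,49,0] → █  [on edge]
    (7,3)@(15, 7): e=[-9,59,20] → ·
    (5,4)@(11, 9): e=[35,35,0] → █  [on edge]
    (7,4)@(15, 9): e=[-25,55,40] → ·
    (4,5)@(9, 11): e=[49,21,0] → █  [on edge]
    (6,5)@(13, 11): e=[-11,41,40] → ·
    (3,6)@(7, 13): e=[63,7,0] → █  [on edge]
    (6,6)@(13, 13): e=[-27,37,60] → ·
    (2,7)@(5, 15): e=[77,-7,0] → ·  [on edge]
    (1,8)@(3, 17): e=[91,-21,0] → ·  [on edge]
    (0,9)@(1, 19): e=[105,-35,0] → ·  [on edge]
  covered (12 px):
    · · · · · · · · · ·
    · · · · · · · · · ·
    · · · · · · · █ · ·
    · · · · · · █ · · ·
    · · · · · █ █ · · ·
    · · · · █ █ · · · ·
    · · · █ █ █ · · · ·
    · · · █ █ · · · · ·
    · · · · █ · · · · ·
    · · · · · · · · · ·
    · · · · · · · · · ·
T2:
  2·area = 78  (B↔C swapped to make it positive)
  edge (4, 20)→(10, 14): d=(6,-6) top-left  bias=+0
  edge (10, 14)→(15, 22): d=(5,8) right/bottom  bias=-1
  edge (15, 22)→(4, 20): d=(-11,-2) top-left  bias=+0
    (9,2)@(19, 5): e=[0,-117,195] → ·  [on edge]
    (8,3)@(17, 7): e=[0,-91,169] → ·  [on edge]
    (7,4)@(15, 9): e=[0,-65,143] → ·  [on edge]
    (6,5)@(13, 11): e=[0,-39,117] → ·  [on edge]
    (5,6)@(11, 13): e=[0,-13,91] → ·  [on edge]
    (4,7)@(9, 15): e=[0,13,65] → █  [on edge]
    (5,7)@(11, 15): e=[12,-3,69] → ·
    (3,8)@(7, 17): e=[0,39,39] → █  [on edge]
    (5,8)@(11, 17): e=[24,7,47] → █
    (6,8)@(13, 17): e=[36,-9,51] → ·
    (2,9)@(5, 19): e=[0,65,13] → █  [on edge]
    (6,9)@(13, 19): e=[48,1,29] → █
    (1,10)@(3, 21): e=[0,91,-13] → ·  [on edge]
  covered (11 px):
    · · · · · · · · · ·
    · · · · · · · · · ·
    · · · · · · · · · ·
    · · · · · · · · · ·
    · · · · · · · · · ·
    · · · · · · · · · ·
    · · · · · · · · · ·
    · · · · █ · · · · ·
    · · · █ █ █ · · · ·
    · · █ █ █ █ █ · · ·
    · · · · · █ █ · · ·

Answer: [[7,2],[6,3],[5,4],[6,4],[4,5],[5,5],[3,6],[4,6],[5,6],[3,7],[4,7],[4,8]]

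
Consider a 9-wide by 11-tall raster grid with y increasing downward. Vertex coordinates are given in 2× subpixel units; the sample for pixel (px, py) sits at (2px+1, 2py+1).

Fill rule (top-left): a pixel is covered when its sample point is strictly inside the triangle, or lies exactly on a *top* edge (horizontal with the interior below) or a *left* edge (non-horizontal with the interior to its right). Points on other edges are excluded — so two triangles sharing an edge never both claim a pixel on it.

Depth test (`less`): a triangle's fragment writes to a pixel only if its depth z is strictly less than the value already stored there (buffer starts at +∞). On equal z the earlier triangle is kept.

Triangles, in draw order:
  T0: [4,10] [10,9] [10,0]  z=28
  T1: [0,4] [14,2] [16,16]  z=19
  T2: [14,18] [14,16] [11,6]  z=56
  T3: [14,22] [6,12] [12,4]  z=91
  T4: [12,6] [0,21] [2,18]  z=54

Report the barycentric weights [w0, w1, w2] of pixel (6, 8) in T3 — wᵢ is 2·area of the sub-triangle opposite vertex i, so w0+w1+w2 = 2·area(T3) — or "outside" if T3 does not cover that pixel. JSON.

T0:
  2·area = 54  (B↔C swapped to make it positive)
  edge (4, 10)→(10, 0): d=(6,-10) top-left  bias=+0
  edge (10, 0)→(10, 9): d=(0,9) right/bottom  bias=-1
  edge (10, 9)→(4, 10): d=(-6,1) right/bottom  bias=-1
    (4,1)@(9, 3): e=[8,9,37] → #
    (5,1)@(11, 3): e=[28,-9,35] → ·
    (3,2)@(7, 5): e=[0,27,27] → #  [on edge]
    (5,2)@(11, 5): e=[40,-9,23] → ·
    (3,3)@(7, 7): e=[12,27,15] → #
    (5,3)@(11, 7): e=[52,-9,11] → ·
    (2,4)@(5, 9): e=[4,45,5] → #
    (5,4)@(11, 9): e=[64,-9,-1] → ·
    (2,5)@(5, 11): e=[16,45,-7] → ·
    (3,5)@(7, 11): e=[36,27,-9] → ·
    (4,5)@(9, 11): e=[56,9,-11] → ·
    (0,7)@(1, 15): e=[0,81,-27] → ·  [on edge]
  covered (8 px):
    · · · · · · · · ·
    · · · · # · · · ·
    · · · # # · · · ·
    · · · # # · · · ·
    · · # # # · · · ·
    · · · · · · · · ·
    · · · · · · · · ·
    · · · · · · · · ·
    · · · · · · · · ·
    · · · · · · · · ·
    · · · · · · · · ·
T1:
  2·area = 200
  edge (0, 4)→(14, 2): d=(14,-2) top-left  bias=+0
  edge (14, 2)→(16, 16): d=(2,14) right/bottom  bias=-1
  edge (16, 16)→(0, 4): d=(-16,-12) top-left  bias=+0
    (3,1)@(7, 3): e=[0,100,100] → #  [on edge]
    (4,1)@(9, 3): e=[4,72,124] → #
    (5,1)@(11, 3): e=[8,44,148] → #
    (6,1)@(13, 3): e=[12,16,172] → #
    (7,1)@(15, 3): e=[16,-12,196] → ·
    (1,2)@(3, 5): e=[20,160,20] → #
    (2,2)@(5, 5): e=[24,132,44] → #
    (7,2)@(15, 5): e=[44,-8,164] → ·
    (1,3)@(3, 7): e=[48,164,-12] → ·
    (2,3)@(5, 7): e=[52,136,12] → #
    (7,3)@(15, 7): e=[72,-4,132] → ·
    (2,4)@(5, 9): e=[80,140,-20] → ·
    (7,4)@(15, 9): e=[100,0,100] → ·  [on edge]
  covered (25 px):
    · · · · · · · · ·
    · · · # # # # · ·
    · # # # # # # · ·
    · · # # # # # · ·
    · · · # # # # · ·
    · · · · · # # # ·
    · · · · · · # # ·
    · · · · · · · # ·
    · · · · · · · · ·
    · · · · · · · · ·
    · · · · · · · · ·
T2:
  2·area = 6  (B↔C swapped to make it positive)
  edge (14, 18)→(11, 6): d=(-3,-12) top-left  bias=+0
  edge (11, 6)→(14, 16): d=(3,10) right/bottom  bias=-1
  edge (14, 16)→(14, 18): d=(0,2) right/bottom  bias=-1
    (6,6)@(13, 13): e=[3,1,2] → #
    (7,6)@(15, 13): e=[27,-19,-2] → ·
    (6,7)@(13, 15): e=[-3,7,2] → ·
  covered (1 px):
    · · · · · · · · ·
    · · · · · · · · ·
    · · · · · · · · ·
    · · · · · · · · ·
    · · · · · · · · ·
    · · · · · · · · ·
    · · · · · · # · ·
    · · · · · · · · ·
    · · · · · · · · ·
    · · · · · · · · ·
    · · · · · · · · ·
T3:
  2·area = 124
  edge (14, 22)→(6, 12): d=(-8,-10) top-left  bias=+0
  edge (6, 12)→(12, 4): d=(6,-8) top-left  bias=+0
  edge (12, 4)→(14, 22): d=(2,18) right/bottom  bias=-1
    (5,3)@(11, 7): e=[90,10,24] → #
    (6,3)@(13, 7): e=[110,26,-12] → ·
    (4,4)@(9, 9): e=[54,6,64] → #
    (6,4)@(13, 9): e=[94,38,-8] → ·
    (3,5)@(7, 11): e=[18,2,104] → #
    (6,5)@(13, 11): e=[78,50,-4] → ·
    (3,6)@(7, 13): e=[2,14,108] → #
    (6,6)@(13, 13): e=[62,62,0] → ·  [on edge]
    (3,7)@(7, 15): e=[-14,26,112] → ·
    (4,7)@(9, 15): e=[6,42,76] → #
    (6,7)@(13, 15): e=[46,74,4] → #
    (7,7)@(15, 15): e=[66,90,-32] → ·
  covered (15 px):
    · · · · · · · · ·
    · · · · · · · · ·
    · · · · · · · · ·
    · · · · · # · · ·
    · · · · # # · · ·
    · · · # # # · · ·
    · · · # # # · · ·
    · · · · # # # · ·
    · · · · · # # · ·
    · · · · · · # · ·
    · · · · · · · · ·
T4:
  2·area = 6
  edge (12, 6)→(0, 21): d=(-12,15) right/bottom  bias=-1
  edge (0, 21)→(2, 18): d=(2,-3) top-left  bias=+0
  edge (2, 18)→(12, 6): d=(10,-12) top-left  bias=+0
    (1,8)@(3, 17): e=[3,1,2] → #
    (2,8)@(5, 17): e=[-27,7,26] → ·
    (1,9)@(3, 19): e=[-21,5,22] → ·
  covered (1 px):
    · · · · · · · · ·
    · · · · · · · · ·
    · · · · · · · · ·
    · · · · · · · · ·
    · · · · · · · · ·
    · · · · · · · · ·
    · · · · · · · · ·
    · · · · · · · · ·
    · # · · · · · · ·
    · · · · · · · · ·
    · · · · · · · · ·

Answer: [86,8,30]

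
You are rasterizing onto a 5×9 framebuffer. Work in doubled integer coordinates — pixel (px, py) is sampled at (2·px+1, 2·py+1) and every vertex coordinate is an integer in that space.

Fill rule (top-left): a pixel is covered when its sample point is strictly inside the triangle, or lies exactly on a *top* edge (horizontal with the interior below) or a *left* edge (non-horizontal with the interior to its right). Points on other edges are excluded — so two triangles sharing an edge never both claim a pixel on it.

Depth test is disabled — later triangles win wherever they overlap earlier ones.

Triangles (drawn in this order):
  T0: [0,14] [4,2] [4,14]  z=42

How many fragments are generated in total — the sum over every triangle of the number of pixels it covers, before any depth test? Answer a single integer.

T0:
  2·area = 48
  edge (0, 14)→(4, 2): d=(4,-12) top-left  bias=+0
  edge (4, 2)→(4, 14): d=(0,12) right/bottom  bias=-1
  edge (4, 14)→(0, 14): d=(-4,0) right/bottom  bias=-1
    (1,2)@(3, 5): e=[0,12,36] → █  [on edge]
    (2,2)@(5, 5): e=[24,-12,36] → ·
    (1,3)@(3, 7): e=[8,12,28] → █
    (2,3)@(5, 7): e=[32,-12,28] → ·
    (1,4)@(3, 9): e=[16,12,20] → █
    (2,4)@(5, 9): e=[40,-12,20] → ·
    (0,5)@(1, 11): e=[0,36,12] → █  [on edge]
    (2,5)@(5, 11): e=[48,-12,12] → ·
    (0,6)@(1, 13): e=[8,36,4] → █
    (2,6)@(5, 13): e=[56,-12,4] → ·
    (0,7)@(1, 15): e=[16,36,-4] → ·
    (1,7)@(3, 15): e=[40,12,-4] → ·
  covered (7 px):
    · · · · ·
    · · · · ·
    · █ · · ·
    · █ · · ·
    · █ · · ·
    █ █ · · ·
    █ █ · · ·
    · · · · ·
    · · · · ·

Result: 7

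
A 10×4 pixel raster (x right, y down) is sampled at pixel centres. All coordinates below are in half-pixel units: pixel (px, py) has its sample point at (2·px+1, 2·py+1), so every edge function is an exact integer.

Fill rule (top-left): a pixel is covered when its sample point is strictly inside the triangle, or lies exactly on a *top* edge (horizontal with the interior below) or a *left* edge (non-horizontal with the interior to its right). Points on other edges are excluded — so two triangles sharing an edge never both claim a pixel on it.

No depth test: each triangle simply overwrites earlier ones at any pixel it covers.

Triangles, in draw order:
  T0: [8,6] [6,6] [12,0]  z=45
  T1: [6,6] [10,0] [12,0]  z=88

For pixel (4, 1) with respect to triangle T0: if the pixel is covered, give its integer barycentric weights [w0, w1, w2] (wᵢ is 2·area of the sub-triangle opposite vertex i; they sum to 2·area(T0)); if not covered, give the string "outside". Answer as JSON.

T0:
  2·area = 12
  edge (8, 6)→(6, 6): d=(-2,0) right/bottom  bias=-1
  edge (6, 6)→(12, 0): d=(6,-6) top-left  bias=+0
  edge (12, 0)→(8, 6): d=(-4,6) right/bottom  bias=-1
    (5,0)@(11, 1): e=[10,0,2] → █  [on edge]
    (6,0)@(13, 1): e=[10,12,-10] → ·
    (4,1)@(9, 3): e=[6,0,6] → █  [on edge]
    (5,1)@(11, 3): e=[6,12,-6] → ·
    (3,2)@(7, 5): e=[2,0,10] → █  [on edge]
    (4,2)@(9, 5): e=[2,12,-2] → ·
    (2,3)@(5, 7): e=[-2,0,14] → ·  [on edge]
    (3,3)@(7, 7): e=[-2,12,2] → ·
  covered (3 px):
    · · · · · █ · · · ·
    · · · · █ · · · · ·
    · · · █ · · · · · ·
    · · · · · · · · · ·
T1:
  2·area = 12
  edge (6, 6)→(10, 0): d=(4,-6) top-left  bias=+0
  edge (10, 0)→(12, 0): d=(2,0) top-left  bias=+0
  edge (12, 0)→(6, 6): d=(-6,6) right/bottom  bias=-1
    (5,0)@(11, 1): e=[10,2,0] → ·  [on edge]
    (4,1)@(9, 3): e=[6,6,0] → ·  [on edge]
    (3,2)@(7, 5): e=[2,10,0] → ·  [on edge]
    (2,3)@(5, 7): e=[-2,14,0] → ·  [on edge]
  covered (0 px):
    · · · · · · · · · ·
    · · · · · · · · · ·
    · · · · · · · · · ·
    · · · · · · · · · ·

Final: [0,6,6]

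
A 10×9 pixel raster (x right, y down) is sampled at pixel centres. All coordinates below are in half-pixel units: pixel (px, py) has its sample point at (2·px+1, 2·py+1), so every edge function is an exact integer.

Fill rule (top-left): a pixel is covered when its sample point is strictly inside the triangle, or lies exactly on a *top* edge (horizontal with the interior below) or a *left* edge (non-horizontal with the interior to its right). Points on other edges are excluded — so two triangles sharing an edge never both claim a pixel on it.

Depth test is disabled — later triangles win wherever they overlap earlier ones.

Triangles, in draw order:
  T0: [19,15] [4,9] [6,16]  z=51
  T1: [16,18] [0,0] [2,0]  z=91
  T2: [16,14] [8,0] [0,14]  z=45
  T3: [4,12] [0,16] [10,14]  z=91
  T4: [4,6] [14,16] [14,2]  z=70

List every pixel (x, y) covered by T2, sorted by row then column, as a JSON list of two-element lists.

T0:
  2·area = 93  (B↔C swapped to make it positive)
  edge (19, 15)→(6, 16): d=(-13,1) right/bottom  bias=-1
  edge (6, 16)→(4, 9): d=(-2,-7) top-left  bias=+0
  edge (4, 9)→(19, 15): d=(15,6) right/bottom  bias=-1
    (2,5)@(5, 11): e=[66,3,24] → █
    (3,5)@(7, 11): e=[64,17,12] → █
    (4,5)@(9, 11): e=[62,31,0] → ·  [on edge]
    (2,6)@(5, 13): e=[40,-1,54] → ·
    (3,6)@(7, 13): e=[38,13,42] → █
    (4,6)@(9, 13): e=[36,27,30] → █
    (5,6)@(11, 13): e=[34,41,18] → █
    (6,6)@(13, 13): e=[32,55,6] → █
    (7,6)@(15, 13): e=[30,69,-6] → ·
    (3,7)@(7, 15): e=[12,9,72] → █
    (7,7)@(15, 15): e=[4,65,24] → █
    (8,7)@(17, 15): e=[2,79,12] → █
    (9,7)@(19, 15): e=[0,93,0] → ·  [on edge]
  covered (12 px):
    · · · · · · · · · ·
    · · · · · · · · · ·
    · · · · · · · · · ·
    · · · · · · · · · ·
    · · · · · · · · · ·
    · · █ █ · · · · · ·
    · · · █ █ █ █ · · ·
    · · · █ █ █ █ █ █ ·
    · · · · · · · · · ·
T1:
  2·area = 36
  edge (16, 18)→(0, 0): d=(-16,-18) top-left  bias=+0
  edge (0, 0)→(2, 0): d=(2,0) top-left  bias=+0
  edge (2, 0)→(16, 18): d=(14,18) right/bottom  bias=-1
    (0,0)@(1, 1): e=[2,2,32] → █
    (1,0)@(3, 1): e=[38,2,-4] → ·
    (0,1)@(1, 3): e=[-30,6,60] → ·
    (1,1)@(3, 3): e=[6,6,24] → █
    (2,1)@(5, 3): e=[42,6,-12] → ·
    (1,2)@(3, 5): e=[-26,10,52] → ·
    (2,2)@(5, 5): e=[10,10,16] → █
    (3,2)@(7, 5): e=[46,10,-20] → ·
    (2,3)@(5, 7): e=[-22,14,44] → ·
    (3,3)@(7, 7): e=[14,14,8] → █
    (4,3)@(9, 7): e=[50,14,-28] → ·
    (3,4)@(7, 9): e=[-18,18,36] → ·
    (4,4)@(9, 9): e=[18,18,0] → ·  [on edge]
  covered (4 px):
    █ · · · · · · · · ·
    · █ · · · · · · · ·
    · · █ · · · · · · ·
    · · · █ · · · · · ·
    · · · · · · · · · ·
    · · · · · · · · · ·
    · · · · · · · · · ·
    · · · · · · · · · ·
    · · · · · · · · · ·
T2:
  2·area = 224  (B↔C swapped to make it positive)
  edge (16, 14)→(0, 14): d=(-16,0) right/bottom  bias=-1
  edge (0, 14)→(8, 0): d=(8,-14) top-left  bias=+0
  edge (8, 0)→(16, 14): d=(8,14) right/bottom  bias=-1
    (3,1)@(7, 3): e=[176,10,38] → █
    (4,1)@(9, 3): e=[176,38,10] → █
    (5,1)@(11, 3): e=[176,66,-18] → ·
    (3,2)@(7, 5): e=[144,26,54] → █
    (5,2)@(11, 5): e=[144,82,-2] → ·
    (2,3)@(5, 7): e=[112,14,98] → █
    (5,3)@(11, 7): e=[112,98,14] → █
    (6,3)@(13, 7): e=[112,126,-14] → ·
    (1,4)@(3, 9): e=[80,2,142] → █
    (6,4)@(13, 9): e=[80,142,2] → █
    (7,4)@(15, 9): e=[80,170,-26] → ·
    (1,5)@(3, 11): e=[48,18,158] → █
  covered (28 px):
    · · · · · · · · · ·
    · · · █ █ · · · · ·
    · · · █ █ · · · · ·
    · · █ █ █ █ · · · ·
    · █ █ █ █ █ █ · · ·
    · █ █ █ █ █ █ · · ·
    █ █ █ █ █ █ █ █ · ·
    · · · · · · · · · ·
    · · · · · · · · · ·
T3:
  2·area = 32  (B↔C swapped to make it positive)
  edge (4, 12)→(10, 14): d=(6,2) right/bottom  bias=-1
  edge (10, 14)→(0, 16): d=(-10,2) right/bottom  bias=-1
  edge (0, 16)→(4, 12): d=(4,-4) top-left  bias=+0
    (7,0)@(15, 1): e=[-88,120,0] → ·  [on edge]
    (6,1)@(13, 3): e=[-72,104,0] → ·  [on edge]
    (5,2)@(11, 5): e=[-56,88,0] → ·  [on edge]
    (4,3)@(9, 7): e=[-40,72,0] → ·  [on edge]
    (3,4)@(7, 9): e=[-24,56,0] → ·  [on edge]
    (0,5)@(1, 11): e=[0,48,-16] → ·  [on edge]
    (2,5)@(5, 11): e=[-8,40,0] → ·  [on edge]
    (1,6)@(3, 13): e=[8,24,0] → █  [on edge]
    (2,6)@(5, 13): e=[4,20,8] → █
    (3,6)@(7, 13): e=[0,16,16] → ·  [on edge]
    (7,6)@(15, 13): e=[-16,0,48] → ·  [on edge]
    (0,7)@(1, 15): e=[24,8,0] → █  [on edge]
    (2,7)@(5, 15): e=[16,0,16] → ·  [on edge]
    (6,7)@(13, 15): e=[0,-16,48] → ·  [on edge]
    (9,8)@(19, 17): e=[0,-48,80] → ·  [on edge]
  covered (4 px):
    · · · · · · · · · ·
    · · · · · · · · · ·
    · · · · · · · · · ·
    · · · · · · · · · ·
    · · · · · · · · · ·
    · · · · · · · · · ·
    · █ █ · · · · · · ·
    █ █ · · · · · · · ·
    · · · · · · · · · ·
T4:
  2·area = 140  (B↔C swapped to make it positive)
  edge (4, 6)→(14, 2): d=(10,-4) top-left  bias=+0
  edge (14, 2)→(14, 16): d=(0,14) right/bottom  bias=-1
  edge (14, 16)→(4, 6): d=(-10,-10) top-left  bias=+0
    (0,1)@(1, 3): e=[-42,182,0] → ·  [on edge]
    (6,1)@(13, 3): e=[6,14,120] → █
    (7,1)@(15, 3): e=[14,-14,140] → ·
    (1,2)@(3, 5): e=[-14,154,0] → ·  [on edge]
    (3,2)@(7, 5): e=[2,98,40] → █
    (4,2)@(9, 5): e=[10,70,60] → █
    (5,2)@(11, 5): e=[18,42,80] → █
    (7,2)@(15, 5): e=[34,-14,120] → ·
    (2,3)@(5, 7): e=[14,126,0] → █  [on edge]
    (7,3)@(15, 7): e=[54,-14,100] → ·
    (2,4)@(5, 9): e=[34,126,-20] → ·
    (3,4)@(7, 9): e=[42,98,0] → █  [on edge]
    (4,5)@(9, 11): e=[70,70,0] → █  [on edge]
    (5,6)@(11, 13): e=[98,42,0] → █  [on edge]
    (6,7)@(13, 15): e=[126,14,0] → █  [on edge]
    (7,8)@(15, 17): e=[154,-14,0] → ·  [on edge]
  covered (20 px):
    · · · · · · · · · ·
    · · · · · · █ · · ·
    · · · █ █ █ █ · · ·
    · · █ █ █ █ █ · · ·
    · · · █ █ █ █ · · ·
    · · · · █ █ █ · · ·
    · · · · · █ █ · · ·
    · · · · · · █ · · ·
    · · · · · · · · · ·

Result: [[3,1],[4,1],[3,2],[4,2],[2,3],[3,3],[4,3],[5,3],[1,4],[2,4],[3,4],[4,4],[5,4],[6,4],[1,5],[2,5],[3,5],[4,5],[5,5],[6,5],[0,6],[1,6],[2,6],[3,6],[4,6],[5,6],[6,6],[7,6]]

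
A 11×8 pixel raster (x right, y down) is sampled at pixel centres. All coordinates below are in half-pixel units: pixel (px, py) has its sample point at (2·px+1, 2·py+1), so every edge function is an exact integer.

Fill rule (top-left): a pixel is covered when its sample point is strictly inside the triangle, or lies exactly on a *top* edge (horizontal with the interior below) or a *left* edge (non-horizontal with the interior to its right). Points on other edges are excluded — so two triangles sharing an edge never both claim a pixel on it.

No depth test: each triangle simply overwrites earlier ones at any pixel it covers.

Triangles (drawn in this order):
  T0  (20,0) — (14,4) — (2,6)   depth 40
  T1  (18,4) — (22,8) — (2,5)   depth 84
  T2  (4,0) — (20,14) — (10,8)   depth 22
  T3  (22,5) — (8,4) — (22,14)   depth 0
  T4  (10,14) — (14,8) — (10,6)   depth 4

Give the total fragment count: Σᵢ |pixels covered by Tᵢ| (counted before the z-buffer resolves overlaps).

T0:
  2·area = 36
  edge (20, 0)→(14, 4): d=(-6,4) right/bottom  bias=-1
  edge (14, 4)→(2, 6): d=(-12,2) right/bottom  bias=-1
  edge (2, 6)→(20, 0): d=(18,-6) top-left  bias=+0
    (8,0)@(17, 1): e=[6,30,0] → #  [on edge]
    (9,0)@(19, 1): e=[-2,26,12] → ·
    (5,1)@(11, 3): e=[18,18,0] → #  [on edge]
    (6,1)@(13, 3): e=[10,14,12] → #
    (7,1)@(15, 3): e=[2,10,24] → #
    (8,1)@(17, 3): e=[-6,6,36] → ·
    (2,2)@(5, 5): e=[30,6,0] → #  [on edge]
    (3,2)@(7, 5): e=[22,2,12] → #
    (4,2)@(9, 5): e=[14,-2,24] → ·
    (5,2)@(11, 5): e=[6,-6,36] → ·
    (6,2)@(13, 5): e=[-2,-10,48] → ·
    (7,2)@(15, 5): e=[-10,-14,60] → ·
  covered (6 px):
    · · · · · · · · # · ·
    · · · · · # # # · · ·
    · · # # · · · · · · ·
    · · · · · · · · · · ·
    · · · · · · · · · · ·
    · · · · · · · · · · ·
    · · · · · · · · · · ·
    · · · · · · · · · · ·
T1:
  2·area = 68
  edge (18, 4)→(22, 8): d=(4,4) right/bottom  bias=-1
  edge (22, 8)→(2, 5): d=(-20,-3) top-left  bias=+0
  edge (2, 5)→(18, 4): d=(16,-1) top-left  bias=+0
    (7,0)@(15, 1): e=[0,119,-51] → ·  [on edge]
    (8,1)@(17, 3): e=[0,85,-17] → ·  [on edge]
    (1,2)@(3, 5): e=[64,3,1] → #
    (2,2)@(5, 5): e=[56,9,3] → #
    (3,2)@(7, 5): e=[48,15,5] → #
    (4,2)@(9, 5): e=[40,21,7] → #
    (5,2)@(11, 5): e=[32,27,9] → #
    (6,2)@(13, 5): e=[24,33,11] → #
    (7,2)@(15, 5): e=[16,39,13] → #
    (8,2)@(17, 5): e=[8,45,15] → #
    (9,2)@(19, 5): e=[0,51,17] → ·  [on edge]
    (1,3)@(3, 7): e=[72,-37,33] → ·
    (10,3)@(21, 7): e=[0,17,51] → ·  [on edge]
  covered (10 px):
    · · · · · · · · · · ·
    · · · · · · · · · · ·
    · # # # # # # # # · ·
    · · · · · · · · # # ·
    · · · · · · · · · · ·
    · · · · · · · · · · ·
    · · · · · · · · · · ·
    · · · · · · · · · · ·
T2:
  2·area = 44
  edge (4, 0)→(20, 14): d=(16,14) right/bottom  bias=-1
  edge (20, 14)→(10, 8): d=(-10,-6) top-left  bias=+0
  edge (10, 8)→(4, 0): d=(-6,-8) top-left  bias=+0
    (2,0)@(5, 1): e=[2,40,2] → #
    (3,0)@(7, 1): e=[-26,52,18] → ·
    (2,1)@(5, 3): e=[34,20,-10] → ·
    (3,1)@(7, 3): e=[6,32,6] → #
    (4,1)@(9, 3): e=[-22,44,22] → ·
    (2,2)@(5, 5): e=[66,0,-22] → ·  [on edge]
    (3,2)@(7, 5): e=[38,12,-6] → ·
    (4,2)@(9, 5): e=[10,24,10] → #
    (5,2)@(11, 5): e=[-18,36,26] → ·
    (4,3)@(9, 7): e=[42,4,-2] → ·
    (5,3)@(11, 7): e=[14,16,14] → #
    (6,3)@(13, 7): e=[-14,28,30] → ·
    (7,5)@(15, 11): e=[22,0,22] → #  [on edge]
  covered (6 px):
    · · # · · · · · · · ·
    · · · # · · · · · · ·
    · · · · # · · · · · ·
    · · · · · # · · · · ·
    · · · · · · # · · · ·
    · · · · · · · # · · ·
    · · · · · · · · · · ·
    · · · · · · · · · · ·
T3:
  2·area = 126  (B↔C swapped to make it positive)
  edge (22, 5)→(22, 14): d=(0,9) right/bottom  bias=-1
  edge (22, 14)→(8, 4): d=(-14,-10) top-left  bias=+0
  edge (8, 4)→(22, 5): d=(14,1) right/bottom  bias=-1
    (5,2)@(11, 5): e=[99,16,11] → #
    (6,2)@(13, 5): e=[81,36,9] → #
    (7,2)@(15, 5): e=[63,56,7] → #
    (8,2)@(17, 5): e=[45,76,5] → #
    (9,2)@(19, 5): e=[27,96,3] → #
    (10,2)@(21, 5): e=[9,116,1] → #
    (5,3)@(11, 7): e=[99,-12,39] → ·
    (6,3)@(13, 7): e=[81,8,37] → #
    (6,4)@(13, 9): e=[81,-20,65] → ·
    (7,4)@(15, 9): e=[63,0,63] → #  [on edge]
    (7,5)@(15, 11): e=[63,-28,91] → ·
    (8,5)@(17, 11): e=[45,-8,89] → ·
  covered (18 px):
    · · · · · · · · · · ·
    · · · · · · · · · · ·
    · · · · · # # # # # #
    · · · · · · # # # # #
    · · · · · · · # # # #
    · · · · · · · · · # #
    · · · · · · · · · · #
    · · · · · · · · · · ·
T4:
  2·area = 32  (B↔C swapped to make it positive)
  edge (10, 14)→(10, 6): d=(0,-8) top-left  bias=+0
  edge (10, 6)→(14, 8): d=(4,2) right/bottom  bias=-1
  edge (14, 8)→(10, 14): d=(-4,6) right/bottom  bias=-1
    (5,3)@(11, 7): e=[8,2,22] → #
    (6,3)@(13, 7): e=[24,-2,10] → ·
    (5,4)@(11, 9): e=[8,10,14] → #
    (6,4)@(13, 9): e=[24,6,2] → #
    (7,4)@(15, 9): e=[40,2,-10] → ·
    (5,5)@(11, 11): e=[8,18,6] → #
    (6,5)@(13, 11): e=[24,14,-6] → ·
    (5,6)@(11, 13): e=[8,26,-2] → ·
  covered (4 px):
    · · · · · · · · · · ·
    · · · · · · · · · · ·
    · · · · · · · · · · ·
    · · · · · # · · · · ·
    · · · · · # # · · · ·
    · · · · · # · · · · ·
    · · · · · · · · · · ·
    · · · · · · · · · · ·

Final: 44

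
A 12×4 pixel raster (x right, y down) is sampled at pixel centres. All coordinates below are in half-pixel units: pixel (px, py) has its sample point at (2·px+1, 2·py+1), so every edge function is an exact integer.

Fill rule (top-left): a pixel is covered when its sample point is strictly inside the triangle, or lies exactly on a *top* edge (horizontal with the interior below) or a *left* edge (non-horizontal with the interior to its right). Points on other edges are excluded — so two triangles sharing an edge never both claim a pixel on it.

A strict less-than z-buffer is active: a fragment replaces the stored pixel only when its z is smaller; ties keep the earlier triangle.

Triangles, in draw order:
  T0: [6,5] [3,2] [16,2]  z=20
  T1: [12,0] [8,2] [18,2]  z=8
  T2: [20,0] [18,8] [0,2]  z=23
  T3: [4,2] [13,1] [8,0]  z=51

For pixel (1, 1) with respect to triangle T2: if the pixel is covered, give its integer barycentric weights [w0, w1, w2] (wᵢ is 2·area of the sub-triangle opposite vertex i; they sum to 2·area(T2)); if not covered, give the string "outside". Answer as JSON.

T0:
  2·area = 39
  edge (6, 5)→(3, 2): d=(-3,-3) top-left  bias=+0
  edge (3, 2)→(16, 2): d=(13,0) top-left  bias=+0
  edge (16, 2)→(6, 5): d=(-10,3) right/bottom  bias=-1
    (2,1)@(5, 3): e=[3,13,23] → X
    (3,1)@(7, 3): e=[9,13,17] → X
    (4,1)@(9, 3): e=[15,13,11] → X
    (5,1)@(11, 3): e=[21,13,5] → X
    (6,1)@(13, 3): e=[27,13,-1] → .
    (2,2)@(5, 5): e=[-3,39,3] → .
    (3,2)@(7, 5): e=[3,39,-3] → .
    (4,2)@(9, 5): e=[9,39,-9] → .
    (5,2)@(11, 5): e=[15,39,-15] → .
  covered (4 px):
    . . . . . . . . . . . .
    . . X X X X . . . . . .
    . . . . . . . . . . . .
    . . . . . . . . . . . .
T1:
  2·area = 20  (B↔C swapped to make it positive)
  edge (12, 0)→(18, 2): d=(6,2) right/bottom  bias=-1
  edge (18, 2)→(8, 2): d=(-10,0) right/bottom  bias=-1
  edge (8, 2)→(12, 0): d=(4,-2) top-left  bias=+0
    (5,0)@(11, 1): e=[8,10,2] → X
    (6,0)@(13, 1): e=[4,10,6] → X
    (7,0)@(15, 1): e=[0,10,10] → .  [on edge]
    (5,1)@(11, 3): e=[20,-10,10] → .
    (6,1)@(13, 3): e=[16,-10,14] → .
    (10,1)@(21, 3): e=[0,-10,30] → .  [on edge]
  covered (2 px):
    . . . . . X X . . . . .
    . . . . . . . . . . . .
    . . . . . . . . . . . .
    . . . . . . . . . . . .
T2:
  2·area = 156
  edge (20, 0)→(18, 8): d=(-2,8) right/bottom  bias=-1
  edge (18, 8)→(0, 2): d=(-18,-6) top-left  bias=+0
  edge (0, 2)→(20, 0): d=(20,-2) top-left  bias=+0
    (5,0)@(11, 1): e=[70,84,2] → X
    (6,0)@(13, 1): e=[54,96,6] → X
    (7,0)@(15, 1): e=[38,108,10] → X
    (8,0)@(17, 1): e=[22,120,14] → X
    (9,0)@(19, 1): e=[6,132,18] → X
    (10,0)@(21, 1): e=[-10,144,22] → .
    (1,1)@(3, 3): e=[130,0,26] → X  [on edge]
    (2,1)@(5, 3): e=[114,12,30] → X
    (3,1)@(7, 3): e=[98,24,34] → X
    (4,1)@(9, 3): e=[82,36,38] → X
    (10,1)@(21, 3): e=[-14,108,62] → .
    (1,2)@(3, 5): e=[126,-36,66] → .
    (4,2)@(9, 5): e=[78,0,78] → X  [on edge]
    (7,3)@(15, 7): e=[26,0,130] → X  [on edge]
  covered (21 px):
    . . . . . X X X X X . .
    . X X X X X X X X X . .
    . . . . X X X X X . . .
    . . . . . . . X X . . .
T3:
  2·area = 14  (B↔C swapped to make it positive)
  edge (4, 2)→(8, 0): d=(4,-2) top-left  bias=+0
  edge (8, 0)→(13, 1): d=(5,1) right/bottom  bias=-1
  edge (13, 1)→(4, 2): d=(-9,1) right/bottom  bias=-1
    (3,0)@(7, 1): e=[2,6,6] → X
    (4,0)@(9, 1): e=[6,4,4] → X
    (5,0)@(11, 1): e=[10,2,2] → X
    (6,0)@(13, 1): e=[14,0,0] → .  [on edge]
    (3,1)@(7, 3): e=[10,16,-12] → .
    (4,1)@(9, 3): e=[14,14,-14] → .
    (5,1)@(11, 3): e=[18,12,-16] → .
    (11,1)@(23, 3): e=[42,0,-28] → .  [on edge]
  covered (3 px):
    . . . X X X . . . . . .
    . . . . . . . . . . . .
    . . . . . . . . . . . .
    . . . . . . . . . . . .

Result: [0,26,130]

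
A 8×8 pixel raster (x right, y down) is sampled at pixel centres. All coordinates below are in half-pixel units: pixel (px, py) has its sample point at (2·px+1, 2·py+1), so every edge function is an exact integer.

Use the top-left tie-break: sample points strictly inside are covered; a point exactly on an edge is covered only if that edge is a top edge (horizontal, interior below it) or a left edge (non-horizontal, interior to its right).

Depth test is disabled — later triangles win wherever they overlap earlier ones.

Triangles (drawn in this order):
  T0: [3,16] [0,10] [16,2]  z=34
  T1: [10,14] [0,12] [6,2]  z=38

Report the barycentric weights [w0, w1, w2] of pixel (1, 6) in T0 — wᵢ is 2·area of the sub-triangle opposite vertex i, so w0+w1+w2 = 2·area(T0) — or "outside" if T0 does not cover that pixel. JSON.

T0:
  2·area = 120
  edge (3, 16)→(0, 10): d=(-3,-6) top-left  bias=+0
  edge (0, 10)→(16, 2): d=(16,-8) top-left  bias=+0
  edge (16, 2)→(3, 16): d=(-13,14) right/bottom  bias=-1
    (7,1)@(15, 3): e=[111,8,1] → █
    (5,2)@(11, 5): e=[81,8,31] → █
    (6,2)@(13, 5): e=[93,24,3] → █
    (7,2)@(15, 5): e=[105,40,-25] → ·
    (3,3)@(7, 7): e=[51,8,61] → █
    (4,3)@(9, 7): e=[63,24,33] → █
    (6,3)@(13, 7): e=[87,56,-23] → ·
    (1,4)@(3, 9): e=[21,8,91] → █
    (2,4)@(5, 9): e=[33,24,63] → █
    (5,4)@(11, 9): e=[69,72,-21] → ·
    (0,5)@(1, 11): e=[3,24,93] → █
    (4,5)@(9, 11): e=[51,88,-19] → ·
  covered (17 px):
    · · · · · · · ·
    · · · · · · · █
    · · · · · █ █ ·
    · · · █ █ █ · ·
    · █ █ █ █ · · ·
    █ █ █ █ · · · ·
    · █ █ · · · · ·
    · █ · · · · · ·
T1:
  2·area = 112
  edge (10, 14)→(0, 12): d=(-10,-2) top-left  bias=+0
  edge (0, 12)→(6, 2): d=(6,-10) top-left  bias=+0
  edge (6, 2)→(10, 14): d=(4,12) right/bottom  bias=-1
    (2,2)@(5, 5): e=[80,8,24] → █
    (3,2)@(7, 5): e=[84,28,0] → ·  [on edge]
    (1,3)@(3, 7): e=[56,0,56] → █  [on edge]
    (3,3)@(7, 7): e=[64,40,8] → █
    (4,3)@(9, 7): e=[68,60,-16] → ·
    (1,4)@(3, 9): e=[36,12,64] → █
    (4,4)@(9, 9): e=[48,72,-8] → ·
    (0,5)@(1, 11): e=[12,4,96] → █
    (4,5)@(9, 11): e=[28,84,0] → ·  [on edge]
    (0,6)@(1, 13): e=[-8,16,104] → ·
    (1,6)@(3, 13): e=[-4,36,80] → ·
    (2,6)@(5, 13): e=[0,56,56] → █  [on edge]
    (7,7)@(15, 15): e=[0,168,-56] → ·  [on edge]
  covered (14 px):
    · · · · · · · ·
    · · · · · · · ·
    · · █ · · · · ·
    · █ █ █ · · · ·
    · █ █ █ · · · ·
    █ █ █ █ · · · ·
    · · █ █ █ · · ·
    · · · · · · · ·

Final: [72,39,9]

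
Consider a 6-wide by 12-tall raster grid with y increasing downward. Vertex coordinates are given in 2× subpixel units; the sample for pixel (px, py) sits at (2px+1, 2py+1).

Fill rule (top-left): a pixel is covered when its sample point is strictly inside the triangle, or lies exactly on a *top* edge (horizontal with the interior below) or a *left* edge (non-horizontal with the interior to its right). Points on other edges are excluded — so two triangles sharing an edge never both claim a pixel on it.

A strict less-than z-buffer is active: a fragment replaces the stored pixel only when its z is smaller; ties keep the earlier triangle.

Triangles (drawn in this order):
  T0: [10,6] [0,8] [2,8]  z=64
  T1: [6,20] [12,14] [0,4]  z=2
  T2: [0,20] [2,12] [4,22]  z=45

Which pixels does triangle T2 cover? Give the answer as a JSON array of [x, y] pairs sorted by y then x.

T0:
  2·area = 4  (B↔C swapped to make it positive)
  edge (10, 6)→(2, 8): d=(-8,2) right/bottom  bias=-1
  edge (2, 8)→(0, 8): d=(-2,0) right/bottom  bias=-1
  edge (0, 8)→(10, 6): d=(10,-2) top-left  bias=+0
    (2,3)@(5, 7): e=[2,2,0] → X  [on edge]
    (3,3)@(7, 7): e=[-2,2,4] → .
    (2,4)@(5, 9): e=[-14,-2,20] → .
  covered (1 px):
    . . . . . .
    . . . . . .
    . . . . . .
    . . X . . .
    . . . . . .
    . . . . . .
    . . . . . .
    . . . . . .
    . . . . . .
    . . . . . .
    . . . . . .
    . . . . . .
T1:
  2·area = 132  (B↔C swapped to make it positive)
  edge (6, 20)→(0, 4): d=(-6,-16) top-left  bias=+0
  edge (0, 4)→(12, 14): d=(12,10) right/bottom  bias=-1
  edge (12, 14)→(6, 20): d=(-6,6) right/bottom  bias=-1
    (0,2)@(1, 5): e=[10,2,120] → X
    (1,2)@(3, 5): e=[42,-18,108] → .
    (0,3)@(1, 7): e=[-2,26,108] → .
    (1,3)@(3, 7): e=[30,6,96] → X
    (2,3)@(5, 7): e=[62,-14,84] → .
    (1,4)@(3, 9): e=[18,30,84] → X
    (2,4)@(5, 9): e=[50,10,72] → X
    (3,4)@(7, 9): e=[82,-10,60] → .
    (1,5)@(3, 11): e=[6,54,72] → X
    (3,5)@(7, 11): e=[70,14,48] → X
    (4,5)@(9, 11): e=[102,-6,36] → .
    (1,6)@(3, 13): e=[-6,78,60] → .
    (5,7)@(11, 15): e=[110,22,0] → .  [on edge]
    (4,8)@(9, 17): e=[66,66,0] → .  [on edge]
    (3,9)@(7, 19): e=[22,110,0] → .  [on edge]
    (2,10)@(5, 21): e=[-22,154,0] → .  [on edge]
    (1,11)@(3, 23): e=[-66,198,0] → .  [on edge]
  covered (15 px):
    . . . . . .
    . . . . . .
    X . . . . .
    . X . . . .
    . X X . . .
    . X X X . .
    . . X X X .
    . . X X X .
    . . X X . .
    . . . . . .
    . . . . . .
    . . . . . .
T2:
  2·area = 36
  edge (0, 20)→(2, 12): d=(2,-8) top-left  bias=+0
  edge (2, 12)→(4, 22): d=(2,10) right/bottom  bias=-1
  edge (4, 22)→(0, 20): d=(-4,-2) top-left  bias=+0
    (0,3)@(1, 7): e=[-18,0,54] → .  [on edge]
    (0,8)@(1, 17): e=[2,20,14] → X
    (1,8)@(3, 17): e=[18,0,18] → .  [on edge]
    (0,9)@(1, 19): e=[6,24,6] → X
    (1,9)@(3, 19): e=[22,4,10] → X
    (2,9)@(5, 19): e=[38,-16,14] → .
    (0,10)@(1, 21): e=[10,28,-2] → .
    (1,10)@(3, 21): e=[26,8,2] → X
    (2,10)@(5, 21): e=[42,-12,6] → .
    (1,11)@(3, 23): e=[30,12,-6] → .
  covered (4 px):
    . . . . . .
    . . . . . .
    . . . . . .
    . . . . . .
    . . . . . .
    . . . . . .
    . . . . . .
    . . . . . .
    X . . . . .
    X X . . . .
    . X . . . .
    . . . . . .

Answer: [[0,8],[0,9],[1,9],[1,10]]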